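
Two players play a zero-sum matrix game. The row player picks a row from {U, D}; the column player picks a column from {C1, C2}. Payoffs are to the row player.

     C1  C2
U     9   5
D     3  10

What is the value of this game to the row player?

Row minima: U → 5, D → 3; maximin = 5.
Column maxima: C1 → 9, C2 → 10; minimax = 9.
5 ≠ 9, so there is no saddle point; optimal play is mixed.
Let the row player play U with probability p. Expected payoff against C1: 9p + 3(1−p) = 6p + 3; against C2: 5p + 10(1−p) = −5p + 10.
Setting these equal: 6p + 3 = −5p + 10 ⇒ 11p = 7 ⇒ p = 7/11, and the value is (6)·(7/11) + 3 = 75/11.
For the column player: with q = P(C1), equating U's and D's payoffs gives 4q + 5 = −7q + 10 ⇒ q = 5/11.

75/11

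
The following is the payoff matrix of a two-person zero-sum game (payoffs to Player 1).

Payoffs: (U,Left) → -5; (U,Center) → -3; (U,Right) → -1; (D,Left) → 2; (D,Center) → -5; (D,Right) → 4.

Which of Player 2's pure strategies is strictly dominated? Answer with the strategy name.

Left holds Player 1's payoff strictly below Right in every row: -5 < -1, 2 < 4.
So Right is strictly dominated for Player 2.

Right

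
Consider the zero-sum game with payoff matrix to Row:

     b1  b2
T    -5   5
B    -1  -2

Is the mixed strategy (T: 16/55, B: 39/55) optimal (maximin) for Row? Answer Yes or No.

Against b1 this mix gives (16/55)·(-5) + (39/55)·(-1) = -119/55.
Against b2 this mix gives (16/55)·5 + (39/55)·(-2) = 2/55.
Column will play b1, holding Row to -119/55. Shifting weight toward the row that does better against b1 would raise this floor (the equalizing mix achieves -15/11 against both b1 and b2), so the proposed strategy is not optimal.

No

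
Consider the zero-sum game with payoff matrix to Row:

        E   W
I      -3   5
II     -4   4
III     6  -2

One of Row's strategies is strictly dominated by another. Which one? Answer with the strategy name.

I gives a strictly higher payoff than II against every column: -3 > -4, 5 > 4.
So II is strictly dominated and Row never plays it.

II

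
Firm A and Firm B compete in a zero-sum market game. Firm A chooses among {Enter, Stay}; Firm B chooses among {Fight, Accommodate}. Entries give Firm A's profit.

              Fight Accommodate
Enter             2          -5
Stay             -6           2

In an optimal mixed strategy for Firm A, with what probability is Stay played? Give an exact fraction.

Row minima: Enter → -5, Stay → -6; maximin = -5.
Column maxima: Fight → 2, Accommodate → 2; minimax = 2.
-5 ≠ 2, so there is no saddle point; optimal play is mixed.
Let Firm A play Enter with probability p. Expected payoff against Fight: 2p + (-6)(1−p) = 8p − 6; against Accommodate: (-5)p + 2(1−p) = −7p + 2.
Setting these equal: 8p − 6 = −7p + 2 ⇒ 15p = 8 ⇒ p = 8/15, and the value is (8)·(8/15) − 6 = -26/15.
For Firm B: with q = P(Fight), equating Enter's and Stay's payoffs gives 7q − 5 = −8q + 2 ⇒ q = 7/15.

7/15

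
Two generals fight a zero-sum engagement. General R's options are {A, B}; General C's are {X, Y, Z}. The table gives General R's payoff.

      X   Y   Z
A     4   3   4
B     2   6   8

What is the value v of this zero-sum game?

Row minima: A → 3, B → 2; maximin = 3.
Column maxima: X → 4, Y → 6, Z → 8; minimax = 4.
3 ≠ 4, so there is no saddle point; optimal play is mixed.
Z is strictly dominated by Y (it gives General R strictly more in every row), so General C never plays it.
On the remaining 2×2 (A, B vs X, Y):
Let General R play A with probability p. Expected payoff against X: 4p + 2(1−p) = 2p + 2; against Y: 3p + 6(1−p) = −3p + 6.
Setting these equal: 2p + 2 = −3p + 6 ⇒ 5p = 4 ⇒ p = 4/5, and the value is (2)·(4/5) + 2 = 18/5.
For General C: with q = P(X), equating A's and B's payoffs gives q + 3 = −4q + 6 ⇒ q = 3/5.

18/5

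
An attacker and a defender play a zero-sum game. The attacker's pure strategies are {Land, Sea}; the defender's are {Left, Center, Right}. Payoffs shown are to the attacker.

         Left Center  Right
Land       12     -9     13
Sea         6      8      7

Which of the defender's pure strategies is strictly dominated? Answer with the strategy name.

Right

Left holds the attacker's payoff strictly below Right in every row: 12 < 13, 6 < 7.
So Right is strictly dominated for the defender.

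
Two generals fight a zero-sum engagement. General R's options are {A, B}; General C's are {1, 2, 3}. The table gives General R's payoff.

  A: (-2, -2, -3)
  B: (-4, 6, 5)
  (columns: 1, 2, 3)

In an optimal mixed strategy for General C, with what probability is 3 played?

1/5

Row minima: A → -3, B → -4; maximin = -3.
Column maxima: 1 → -2, 2 → 6, 3 → 5; minimax = -2.
-3 ≠ -2, so there is no saddle point; optimal play is mixed.
2 is strictly dominated by 3 (it gives General R strictly more in every row), so General C never plays it.
On the remaining 2×2 (A, B vs 1, 3):
Let General R play A with probability p. Expected payoff against 1: (-2)p + (-4)(1−p) = 2p − 4; against 3: (-3)p + 5(1−p) = −8p + 5.
Setting these equal: 2p − 4 = −8p + 5 ⇒ 10p = 9 ⇒ p = 9/10, and the value is (2)·(9/10) − 4 = -11/5.
For General C: with q = P(1), equating A's and B's payoffs gives q − 3 = −9q + 5 ⇒ q = 4/5.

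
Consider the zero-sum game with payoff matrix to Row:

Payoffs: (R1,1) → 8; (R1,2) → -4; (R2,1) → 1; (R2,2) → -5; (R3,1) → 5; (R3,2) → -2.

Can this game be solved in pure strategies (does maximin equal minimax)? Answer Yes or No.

Row minima: R1 → -4, R2 → -5, R3 → -2; maximin = -2.
Column maxima: 1 → 8, 2 → -2; minimax = -2.
maximin = minimax = -2, so a saddle point exists.

Yes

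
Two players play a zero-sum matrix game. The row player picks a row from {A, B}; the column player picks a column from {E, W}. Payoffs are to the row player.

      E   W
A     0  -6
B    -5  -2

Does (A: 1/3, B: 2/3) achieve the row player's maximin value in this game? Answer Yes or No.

Yes

Against E this mix gives (1/3)·0 + (2/3)·(-5) = -10/3.
Against W this mix gives (1/3)·(-6) + (2/3)·(-2) = -10/3.
All of the column player's active replies (E, W) yield -10/3, and no column does worse for the row player. The mix makes the column player indifferent and guarantees -10/3, so it is optimal.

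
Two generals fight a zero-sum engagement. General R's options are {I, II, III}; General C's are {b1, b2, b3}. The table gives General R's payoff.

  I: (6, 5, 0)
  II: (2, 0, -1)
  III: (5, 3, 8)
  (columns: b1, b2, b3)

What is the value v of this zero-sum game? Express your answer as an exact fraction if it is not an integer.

4

Row minima: I → 0, II → -1, III → 3; maximin = 3.
Column maxima: b1 → 6, b2 → 5, b3 → 8; minimax = 5.
3 ≠ 5, so there is no saddle point; optimal play is mixed.
II is strictly dominated by I, so General R never plays it.
b1 is strictly dominated by b2 (it gives General R strictly more in every row), so General C never plays it.
On the remaining 2×2 (I, III vs b2, b3):
Let General R play I with probability p. Expected payoff against b2: 5p + 3(1−p) = 2p + 3; against b3: 0p + 8(1−p) = −8p + 8.
Setting these equal: 2p + 3 = −8p + 8 ⇒ 10p = 5 ⇒ p = 1/2, and the value is (2)·(1/2) + 3 = 4.
For General C: with q = P(b2), equating I's and III's payoffs gives 5q = −5q + 8 ⇒ q = 4/5.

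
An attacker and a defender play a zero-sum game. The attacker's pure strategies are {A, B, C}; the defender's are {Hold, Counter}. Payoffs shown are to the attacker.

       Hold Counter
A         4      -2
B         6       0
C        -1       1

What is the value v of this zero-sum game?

Row minima: A → -2, B → 0, C → -1; maximin = 0.
Column maxima: Hold → 6, Counter → 1; minimax = 1.
0 ≠ 1, so there is no saddle point; optimal play is mixed.
A is strictly dominated by B, so the attacker never plays it.
On the remaining 2×2 (B, C vs Hold, Counter):
Let the attacker play B with probability p. Expected payoff against Hold: 6p + (-1)(1−p) = 7p − 1; against Counter: 0p + 1(1−p) = −p + 1.
Setting these equal: 7p − 1 = −p + 1 ⇒ 8p = 2 ⇒ p = 1/4, and the value is (7)·(1/4) − 1 = 3/4.
For the defender: with q = P(Hold), equating B's and C's payoffs gives 6q = −2q + 1 ⇒ q = 1/8.

3/4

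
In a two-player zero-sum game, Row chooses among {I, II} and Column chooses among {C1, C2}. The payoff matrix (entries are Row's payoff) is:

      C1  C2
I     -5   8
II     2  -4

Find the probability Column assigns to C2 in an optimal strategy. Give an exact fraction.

Row minima: I → -5, II → -4; maximin = -4.
Column maxima: C1 → 2, C2 → 8; minimax = 2.
-4 ≠ 2, so there is no saddle point; optimal play is mixed.
Let Row play I with probability p. Expected payoff against C1: (-5)p + 2(1−p) = −7p + 2; against C2: 8p + (-4)(1−p) = 12p − 4.
Setting these equal: −7p + 2 = 12p − 4 ⇒ −19p = -6 ⇒ p = 6/19, and the value is (-7)·(6/19) + 2 = -4/19.
For Column: with q = P(C1), equating I's and II's payoffs gives −13q + 8 = 6q − 4 ⇒ q = 12/19.

7/19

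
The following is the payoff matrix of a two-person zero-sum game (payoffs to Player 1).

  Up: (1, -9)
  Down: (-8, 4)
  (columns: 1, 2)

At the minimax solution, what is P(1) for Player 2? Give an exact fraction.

Row minima: Up → -9, Down → -8; maximin = -8.
Column maxima: 1 → 1, 2 → 4; minimax = 1.
-8 ≠ 1, so there is no saddle point; optimal play is mixed.
Let Player 1 play Up with probability p. Expected payoff against 1: 1p + (-8)(1−p) = 9p − 8; against 2: (-9)p + 4(1−p) = −13p + 4.
Setting these equal: 9p − 8 = −13p + 4 ⇒ 22p = 12 ⇒ p = 6/11, and the value is (9)·(6/11) − 8 = -34/11.
For Player 2: with q = P(1), equating Up's and Down's payoffs gives 10q − 9 = −12q + 4 ⇒ q = 13/22.

13/22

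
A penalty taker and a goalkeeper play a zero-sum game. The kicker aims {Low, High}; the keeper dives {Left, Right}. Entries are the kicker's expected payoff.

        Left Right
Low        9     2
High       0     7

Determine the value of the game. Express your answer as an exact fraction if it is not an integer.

Row minima: Low → 2, High → 0; maximin = 2.
Column maxima: Left → 9, Right → 7; minimax = 7.
2 ≠ 7, so there is no saddle point; optimal play is mixed.
Let the kicker play Low with probability p. Expected payoff against Left: 9p + 0(1−p) = 9p; against Right: 2p + 7(1−p) = −5p + 7.
Setting these equal: 9p = −5p + 7 ⇒ 14p = 7 ⇒ p = 1/2, and the value is (9)·(1/2) = 9/2.
For the keeper: with q = P(Left), equating Low's and High's payoffs gives 7q + 2 = −7q + 7 ⇒ q = 5/14.

9/2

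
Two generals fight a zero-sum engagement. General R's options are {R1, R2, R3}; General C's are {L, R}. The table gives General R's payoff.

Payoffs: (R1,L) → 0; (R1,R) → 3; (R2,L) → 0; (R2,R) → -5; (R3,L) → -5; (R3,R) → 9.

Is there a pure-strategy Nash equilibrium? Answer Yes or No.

Yes

Row minima: R1 → 0, R2 → -5, R3 → -5; maximin = 0.
Column maxima: L → 0, R → 9; minimax = 0.
maximin = minimax = 0, so a saddle point exists.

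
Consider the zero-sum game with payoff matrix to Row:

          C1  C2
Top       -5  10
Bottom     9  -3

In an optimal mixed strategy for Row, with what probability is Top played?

Row minima: Top → -5, Bottom → -3; maximin = -3.
Column maxima: C1 → 9, C2 → 10; minimax = 9.
-3 ≠ 9, so there is no saddle point; optimal play is mixed.
Let Row play Top with probability p. Expected payoff against C1: (-5)p + 9(1−p) = −14p + 9; against C2: 10p + (-3)(1−p) = 13p − 3.
Setting these equal: −14p + 9 = 13p − 3 ⇒ −27p = -12 ⇒ p = 4/9, and the value is (-14)·(4/9) + 9 = 25/9.
For Column: with q = P(C1), equating Top's and Bottom's payoffs gives −15q + 10 = 12q − 3 ⇒ q = 13/27.

4/9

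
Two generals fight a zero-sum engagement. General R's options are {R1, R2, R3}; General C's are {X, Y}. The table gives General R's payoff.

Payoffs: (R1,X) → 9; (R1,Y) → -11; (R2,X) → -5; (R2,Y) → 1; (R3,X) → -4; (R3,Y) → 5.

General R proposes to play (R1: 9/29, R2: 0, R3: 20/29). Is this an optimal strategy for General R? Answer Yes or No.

Against X this mix gives (9/29)·9 + (20/29)·(-4) = 1/29.
Against Y this mix gives (9/29)·(-11) + (20/29)·5 = 1/29.
All of General C's active replies (X, Y) yield 1/29, and no column does worse for General R. The mix makes General C indifferent and guarantees 1/29, so it is optimal.

Yes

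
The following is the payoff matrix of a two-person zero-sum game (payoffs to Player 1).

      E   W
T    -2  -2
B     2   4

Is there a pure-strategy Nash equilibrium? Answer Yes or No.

Row minima: T → -2, B → 2; maximin = 2.
Column maxima: E → 2, W → 4; minimax = 2.
maximin = minimax = 2, so a saddle point exists.

Yes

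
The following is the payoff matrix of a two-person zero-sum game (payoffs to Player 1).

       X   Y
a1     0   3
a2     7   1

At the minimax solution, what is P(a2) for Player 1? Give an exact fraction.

Row minima: a1 → 0, a2 → 1; maximin = 1.
Column maxima: X → 7, Y → 3; minimax = 3.
1 ≠ 3, so there is no saddle point; optimal play is mixed.
Let Player 1 play a1 with probability p. Expected payoff against X: 0p + 7(1−p) = −7p + 7; against Y: 3p + 1(1−p) = 2p + 1.
Setting these equal: −7p + 7 = 2p + 1 ⇒ −9p = -6 ⇒ p = 2/3, and the value is (-7)·(2/3) + 7 = 7/3.
For Player 2: with q = P(X), equating a1's and a2's payoffs gives −3q + 3 = 6q + 1 ⇒ q = 2/9.

1/3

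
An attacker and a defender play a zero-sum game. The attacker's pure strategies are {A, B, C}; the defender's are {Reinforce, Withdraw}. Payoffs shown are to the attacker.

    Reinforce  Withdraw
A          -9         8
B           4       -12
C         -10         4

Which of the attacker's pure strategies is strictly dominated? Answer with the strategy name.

C

A gives a strictly higher payoff than C against every column: -9 > -10, 8 > 4.
So C is strictly dominated and the attacker never plays it.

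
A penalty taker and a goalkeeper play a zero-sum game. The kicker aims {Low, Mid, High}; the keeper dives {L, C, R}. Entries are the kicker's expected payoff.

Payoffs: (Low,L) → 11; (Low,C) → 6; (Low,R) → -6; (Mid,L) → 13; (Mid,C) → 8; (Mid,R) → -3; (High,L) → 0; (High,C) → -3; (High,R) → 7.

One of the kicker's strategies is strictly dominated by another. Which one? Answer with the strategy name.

Low

Mid gives a strictly higher payoff than Low against every column: 13 > 11, 8 > 6, -3 > -6.
So Low is strictly dominated and the kicker never plays it.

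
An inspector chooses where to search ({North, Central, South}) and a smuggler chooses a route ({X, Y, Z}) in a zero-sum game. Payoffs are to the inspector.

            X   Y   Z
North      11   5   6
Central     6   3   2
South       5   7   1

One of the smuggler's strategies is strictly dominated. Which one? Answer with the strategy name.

X

Z holds the inspector's payoff strictly below X in every row: 6 < 11, 2 < 6, 1 < 5.
So X is strictly dominated for the smuggler.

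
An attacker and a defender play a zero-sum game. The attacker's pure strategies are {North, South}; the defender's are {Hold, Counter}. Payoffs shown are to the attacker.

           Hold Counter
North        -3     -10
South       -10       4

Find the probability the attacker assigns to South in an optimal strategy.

1/3

Row minima: North → -10, South → -10; maximin = -10.
Column maxima: Hold → -3, Counter → 4; minimax = -3.
-10 ≠ -3, so there is no saddle point; optimal play is mixed.
Let the attacker play North with probability p. Expected payoff against Hold: (-3)p + (-10)(1−p) = 7p − 10; against Counter: (-10)p + 4(1−p) = −14p + 4.
Setting these equal: 7p − 10 = −14p + 4 ⇒ 21p = 14 ⇒ p = 2/3, and the value is (7)·(2/3) − 10 = -16/3.
For the defender: with q = P(Hold), equating North's and South's payoffs gives 7q − 10 = −14q + 4 ⇒ q = 2/3.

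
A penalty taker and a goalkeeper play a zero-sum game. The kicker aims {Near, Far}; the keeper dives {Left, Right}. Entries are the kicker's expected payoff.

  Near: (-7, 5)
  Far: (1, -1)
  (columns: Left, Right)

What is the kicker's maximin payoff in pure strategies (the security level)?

-1

Row minima: Near → -7, Far → -1.
The best of these is -1.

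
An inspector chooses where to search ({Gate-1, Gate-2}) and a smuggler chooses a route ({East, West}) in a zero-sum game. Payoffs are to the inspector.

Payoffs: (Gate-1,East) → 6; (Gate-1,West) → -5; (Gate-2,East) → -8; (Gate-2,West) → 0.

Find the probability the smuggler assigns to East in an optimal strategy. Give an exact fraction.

5/19

Row minima: Gate-1 → -5, Gate-2 → -8; maximin = -5.
Column maxima: East → 6, West → 0; minimax = 0.
-5 ≠ 0, so there is no saddle point; optimal play is mixed.
Let the inspector play Gate-1 with probability p. Expected payoff against East: 6p + (-8)(1−p) = 14p − 8; against West: (-5)p + 0(1−p) = −5p.
Setting these equal: 14p − 8 = −5p ⇒ 19p = 8 ⇒ p = 8/19, and the value is (14)·(8/19) − 8 = -40/19.
For the smuggler: with q = P(East), equating Gate-1's and Gate-2's payoffs gives 11q − 5 = −8q ⇒ q = 5/19.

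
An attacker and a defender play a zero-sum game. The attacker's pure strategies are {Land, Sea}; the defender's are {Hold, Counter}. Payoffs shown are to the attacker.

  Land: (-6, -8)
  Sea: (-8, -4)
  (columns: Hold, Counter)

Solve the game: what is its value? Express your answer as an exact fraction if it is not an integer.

Row minima: Land → -8, Sea → -8; maximin = -8.
Column maxima: Hold → -6, Counter → -4; minimax = -6.
-8 ≠ -6, so there is no saddle point; optimal play is mixed.
Let the attacker play Land with probability p. Expected payoff against Hold: (-6)p + (-8)(1−p) = 2p − 8; against Counter: (-8)p + (-4)(1−p) = −4p − 4.
Setting these equal: 2p − 8 = −4p − 4 ⇒ 6p = 4 ⇒ p = 2/3, and the value is (2)·(2/3) − 8 = -20/3.
For the defender: with q = P(Hold), equating Land's and Sea's payoffs gives 2q − 8 = −4q − 4 ⇒ q = 2/3.

-20/3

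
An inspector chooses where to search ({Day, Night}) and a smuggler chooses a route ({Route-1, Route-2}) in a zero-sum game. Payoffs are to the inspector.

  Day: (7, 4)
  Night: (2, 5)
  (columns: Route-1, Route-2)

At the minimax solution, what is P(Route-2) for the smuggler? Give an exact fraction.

Row minima: Day → 4, Night → 2; maximin = 4.
Column maxima: Route-1 → 7, Route-2 → 5; minimax = 5.
4 ≠ 5, so there is no saddle point; optimal play is mixed.
Let the inspector play Day with probability p. Expected payoff against Route-1: 7p + 2(1−p) = 5p + 2; against Route-2: 4p + 5(1−p) = −p + 5.
Setting these equal: 5p + 2 = −p + 5 ⇒ 6p = 3 ⇒ p = 1/2, and the value is (5)·(1/2) + 2 = 9/2.
For the smuggler: with q = P(Route-1), equating Day's and Night's payoffs gives 3q + 4 = −3q + 5 ⇒ q = 1/6.

5/6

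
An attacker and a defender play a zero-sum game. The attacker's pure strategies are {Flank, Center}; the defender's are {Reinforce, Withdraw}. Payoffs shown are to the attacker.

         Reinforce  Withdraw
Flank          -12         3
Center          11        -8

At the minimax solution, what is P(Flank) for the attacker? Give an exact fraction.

Row minima: Flank → -12, Center → -8; maximin = -8.
Column maxima: Reinforce → 11, Withdraw → 3; minimax = 3.
-8 ≠ 3, so there is no saddle point; optimal play is mixed.
Let the attacker play Flank with probability p. Expected payoff against Reinforce: (-12)p + 11(1−p) = −23p + 11; against Withdraw: 3p + (-8)(1−p) = 11p − 8.
Setting these equal: −23p + 11 = 11p − 8 ⇒ −34p = -19 ⇒ p = 19/34, and the value is (-23)·(19/34) + 11 = -63/34.
For the defender: with q = P(Reinforce), equating Flank's and Center's payoffs gives −15q + 3 = 19q − 8 ⇒ q = 11/34.

19/34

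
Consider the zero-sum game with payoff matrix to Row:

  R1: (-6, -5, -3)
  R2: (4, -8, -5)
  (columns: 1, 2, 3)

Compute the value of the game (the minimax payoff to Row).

Row minima: R1 → -6, R2 → -8; maximin = -6.
Column maxima: 1 → 4, 2 → -5, 3 → -3; minimax = -5.
-6 ≠ -5, so there is no saddle point; optimal play is mixed.
3 is strictly dominated by 2 (it gives Row strictly more in every row), so Column never plays it.
On the remaining 2×2 (R1, R2 vs 1, 2):
Let Row play R1 with probability p. Expected payoff against 1: (-6)p + 4(1−p) = −10p + 4; against 2: (-5)p + (-8)(1−p) = 3p − 8.
Setting these equal: −10p + 4 = 3p − 8 ⇒ −13p = -12 ⇒ p = 12/13, and the value is (-10)·(12/13) + 4 = -68/13.
For Column: with q = P(1), equating R1's and R2's payoffs gives −q − 5 = 12q − 8 ⇒ q = 3/13.

-68/13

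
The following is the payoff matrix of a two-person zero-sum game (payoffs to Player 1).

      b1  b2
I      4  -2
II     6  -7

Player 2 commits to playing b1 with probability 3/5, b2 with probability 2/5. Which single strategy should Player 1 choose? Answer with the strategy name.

Expected payoff of I: (3/5)·4 + (2/5)·(-2) = 8/5.
Expected payoff of II: (3/5)·6 + (2/5)·(-7) = 4/5.
The largest is 8/5, so Player 1's best response is I.

I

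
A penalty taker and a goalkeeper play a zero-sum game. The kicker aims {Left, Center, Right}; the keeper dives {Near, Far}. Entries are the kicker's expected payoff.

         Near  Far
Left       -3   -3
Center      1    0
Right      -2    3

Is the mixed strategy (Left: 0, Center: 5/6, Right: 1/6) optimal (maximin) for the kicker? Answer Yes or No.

Yes

Against Near this mix gives (5/6)·1 + (1/6)·(-2) = 1/2.
Against Far this mix gives (5/6)·0 + (1/6)·3 = 1/2.
All of the keeper's active replies (Near, Far) yield 1/2, and no column does worse for the kicker. The mix makes the keeper indifferent and guarantees 1/2, so it is optimal.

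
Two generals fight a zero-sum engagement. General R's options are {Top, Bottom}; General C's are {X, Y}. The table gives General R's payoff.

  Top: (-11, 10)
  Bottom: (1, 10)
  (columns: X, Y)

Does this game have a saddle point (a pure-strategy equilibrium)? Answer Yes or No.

Yes

Row minima: Top → -11, Bottom → 1; maximin = 1.
Column maxima: X → 1, Y → 10; minimax = 1.
maximin = minimax = 1, so a saddle point exists.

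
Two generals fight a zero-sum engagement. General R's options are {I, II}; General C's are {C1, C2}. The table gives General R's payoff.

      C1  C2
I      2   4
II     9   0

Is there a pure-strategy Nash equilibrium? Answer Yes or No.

Row minima: I → 2, II → 0; maximin = 2.
Column maxima: C1 → 9, C2 → 4; minimax = 4.
2 ≠ 4, so no pure-strategy equilibrium exists.

No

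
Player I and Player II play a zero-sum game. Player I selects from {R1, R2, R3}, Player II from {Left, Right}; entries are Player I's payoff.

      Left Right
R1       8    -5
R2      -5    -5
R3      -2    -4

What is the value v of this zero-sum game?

Row minima: R1 → -5, R2 → -5, R3 → -4; maximin = -4.
Column maxima: Left → 8, Right → -4; minimax = -4.
Since maximin = minimax = -4, there is a saddle point and the value is -4.

-4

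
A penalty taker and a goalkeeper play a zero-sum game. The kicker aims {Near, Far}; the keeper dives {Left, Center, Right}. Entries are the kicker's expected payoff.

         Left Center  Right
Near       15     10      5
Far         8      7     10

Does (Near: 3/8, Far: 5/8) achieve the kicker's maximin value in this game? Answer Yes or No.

Against Left this mix gives (3/8)·15 + (5/8)·8 = 85/8.
Against Center this mix gives (3/8)·10 + (5/8)·7 = 65/8.
Against Right this mix gives (3/8)·5 + (5/8)·10 = 65/8.
All of the keeper's active replies (Center, Right) yield 65/8, and no column does worse for the kicker. The mix makes the keeper indifferent and guarantees 65/8, so it is optimal.

Yes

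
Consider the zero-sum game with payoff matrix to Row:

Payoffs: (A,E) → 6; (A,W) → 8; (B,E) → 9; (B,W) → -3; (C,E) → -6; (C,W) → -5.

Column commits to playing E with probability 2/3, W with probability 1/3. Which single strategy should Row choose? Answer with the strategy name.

Expected payoff of A: (2/3)·6 + (1/3)·8 = 20/3.
Expected payoff of B: (2/3)·9 + (1/3)·(-3) = 5.
Expected payoff of C: (2/3)·(-6) + (1/3)·(-5) = -17/3.
The largest is 20/3, so Row's best response is A.

A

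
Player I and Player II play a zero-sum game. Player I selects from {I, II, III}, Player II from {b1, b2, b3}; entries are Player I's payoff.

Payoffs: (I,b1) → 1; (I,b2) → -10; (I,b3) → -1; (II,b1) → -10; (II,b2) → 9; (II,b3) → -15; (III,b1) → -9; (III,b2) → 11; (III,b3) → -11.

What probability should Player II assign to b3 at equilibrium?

Row minima: I → -10, II → -15, III → -11; maximin = -10.
Column maxima: b1 → 1, b2 → 11, b3 → -1; minimax = -1.
-10 ≠ -1, so there is no saddle point; optimal play is mixed.
II is strictly dominated by III, so Player I never plays it.
b1 is strictly dominated by b3 (it gives Player I strictly more in every row), so Player II never plays it.
On the remaining 2×2 (I, III vs b2, b3):
Let Player I play I with probability p. Expected payoff against b2: (-10)p + 11(1−p) = −21p + 11; against b3: (-1)p + (-11)(1−p) = 10p − 11.
Setting these equal: −21p + 11 = 10p − 11 ⇒ −31p = -22 ⇒ p = 22/31, and the value is (-21)·(22/31) + 11 = -121/31.
For Player II: with q = P(b2), equating I's and III's payoffs gives −9q − 1 = 22q − 11 ⇒ q = 10/31.

21/31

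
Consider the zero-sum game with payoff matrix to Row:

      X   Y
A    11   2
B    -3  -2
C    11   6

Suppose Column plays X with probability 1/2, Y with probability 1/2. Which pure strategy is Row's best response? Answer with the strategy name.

Expected payoff of A: (1/2)·11 + (1/2)·2 = 13/2.
Expected payoff of B: (1/2)·(-3) + (1/2)·(-2) = -5/2.
Expected payoff of C: (1/2)·11 + (1/2)·6 = 17/2.
The largest is 17/2, so Row's best response is C.

C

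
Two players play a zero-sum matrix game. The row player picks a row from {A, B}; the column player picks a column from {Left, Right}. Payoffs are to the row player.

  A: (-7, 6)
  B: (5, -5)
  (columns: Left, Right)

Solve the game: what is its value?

Row minima: A → -7, B → -5; maximin = -5.
Column maxima: Left → 5, Right → 6; minimax = 5.
-5 ≠ 5, so there is no saddle point; optimal play is mixed.
Let the row player play A with probability p. Expected payoff against Left: (-7)p + 5(1−p) = −12p + 5; against Right: 6p + (-5)(1−p) = 11p − 5.
Setting these equal: −12p + 5 = 11p − 5 ⇒ −23p = -10 ⇒ p = 10/23, and the value is (-12)·(10/23) + 5 = -5/23.
For the column player: with q = P(Left), equating A's and B's payoffs gives −13q + 6 = 10q − 5 ⇒ q = 11/23.

-5/23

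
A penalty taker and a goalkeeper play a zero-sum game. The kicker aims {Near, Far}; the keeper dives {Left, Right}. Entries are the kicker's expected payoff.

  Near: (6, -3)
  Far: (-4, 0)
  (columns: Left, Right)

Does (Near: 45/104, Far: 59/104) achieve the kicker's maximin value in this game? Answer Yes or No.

Against Left this mix gives (45/104)·6 + (59/104)·(-4) = 17/52.
Against Right this mix gives (45/104)·(-3) + (59/104)·0 = -135/104.
The keeper will play Right, holding the kicker to -135/104. Shifting weight toward the row that does better against Right would raise this floor (the equalizing mix achieves -12/13 against both Right and Left), so the proposed strategy is not optimal.

No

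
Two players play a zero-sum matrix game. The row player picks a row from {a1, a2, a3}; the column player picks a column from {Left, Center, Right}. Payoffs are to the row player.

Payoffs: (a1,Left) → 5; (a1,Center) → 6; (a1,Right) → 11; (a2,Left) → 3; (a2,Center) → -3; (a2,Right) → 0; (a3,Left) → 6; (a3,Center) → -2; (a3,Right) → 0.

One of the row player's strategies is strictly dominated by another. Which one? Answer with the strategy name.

a1 gives a strictly higher payoff than a2 against every column: 5 > 3, 6 > -3, 11 > 0.
So a2 is strictly dominated and the row player never plays it.

a2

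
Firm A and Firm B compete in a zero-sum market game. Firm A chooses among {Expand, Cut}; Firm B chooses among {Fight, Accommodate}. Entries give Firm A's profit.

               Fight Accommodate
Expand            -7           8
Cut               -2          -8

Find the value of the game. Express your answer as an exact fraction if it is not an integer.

-24/7

Row minima: Expand → -7, Cut → -8; maximin = -7.
Column maxima: Fight → -2, Accommodate → 8; minimax = -2.
-7 ≠ -2, so there is no saddle point; optimal play is mixed.
Let Firm A play Expand with probability p. Expected payoff against Fight: (-7)p + (-2)(1−p) = −5p − 2; against Accommodate: 8p + (-8)(1−p) = 16p − 8.
Setting these equal: −5p − 2 = 16p − 8 ⇒ −21p = -6 ⇒ p = 2/7, and the value is (-5)·(2/7) − 2 = -24/7.
For Firm B: with q = P(Fight), equating Expand's and Cut's payoffs gives −15q + 8 = 6q − 8 ⇒ q = 16/21.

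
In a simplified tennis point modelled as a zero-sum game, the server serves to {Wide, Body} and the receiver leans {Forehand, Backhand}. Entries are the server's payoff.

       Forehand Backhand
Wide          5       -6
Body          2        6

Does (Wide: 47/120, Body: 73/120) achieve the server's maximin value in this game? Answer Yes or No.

No

Against Forehand this mix gives (47/120)·5 + (73/120)·2 = 127/40.
Against Backhand this mix gives (47/120)·(-6) + (73/120)·6 = 13/10.
The receiver will play Backhand, holding the server to 13/10. Shifting weight toward the row that does better against Backhand would raise this floor (the equalizing mix achieves 14/5 against both Backhand and Forehand), so the proposed strategy is not optimal.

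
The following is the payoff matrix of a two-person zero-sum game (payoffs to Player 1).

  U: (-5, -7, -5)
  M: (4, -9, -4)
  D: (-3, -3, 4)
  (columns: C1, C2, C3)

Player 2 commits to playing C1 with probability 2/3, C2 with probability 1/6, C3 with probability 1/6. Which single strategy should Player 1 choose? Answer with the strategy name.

Expected payoff of U: (2/3)·(-5) + (1/6)·(-7) + (1/6)·(-5) = -16/3.
Expected payoff of M: (2/3)·4 + (1/6)·(-9) + (1/6)·(-4) = 1/2.
Expected payoff of D: (2/3)·(-3) + (1/6)·(-3) + (1/6)·4 = -11/6.
The largest is 1/2, so Player 1's best response is M.

M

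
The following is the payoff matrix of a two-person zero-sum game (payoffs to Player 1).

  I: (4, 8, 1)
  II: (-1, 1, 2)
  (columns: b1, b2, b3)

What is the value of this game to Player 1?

3/2

Row minima: I → 1, II → -1; maximin = 1.
Column maxima: b1 → 4, b2 → 8, b3 → 2; minimax = 2.
1 ≠ 2, so there is no saddle point; optimal play is mixed.
b2 is strictly dominated by b1 (it gives Player 1 strictly more in every row), so Player 2 never plays it.
On the remaining 2×2 (I, II vs b1, b3):
Let Player 1 play I with probability p. Expected payoff against b1: 4p + (-1)(1−p) = 5p − 1; against b3: 1p + 2(1−p) = −p + 2.
Setting these equal: 5p − 1 = −p + 2 ⇒ 6p = 3 ⇒ p = 1/2, and the value is (5)·(1/2) − 1 = 3/2.
For Player 2: with q = P(b1), equating I's and II's payoffs gives 3q + 1 = −3q + 2 ⇒ q = 1/6.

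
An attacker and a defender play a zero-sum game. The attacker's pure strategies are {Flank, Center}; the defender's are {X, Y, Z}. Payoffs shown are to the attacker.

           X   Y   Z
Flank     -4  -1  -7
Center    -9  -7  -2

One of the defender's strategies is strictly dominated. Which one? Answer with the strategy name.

X holds the attacker's payoff strictly below Y in every row: -4 < -1, -9 < -7.
So Y is strictly dominated for the defender.

Y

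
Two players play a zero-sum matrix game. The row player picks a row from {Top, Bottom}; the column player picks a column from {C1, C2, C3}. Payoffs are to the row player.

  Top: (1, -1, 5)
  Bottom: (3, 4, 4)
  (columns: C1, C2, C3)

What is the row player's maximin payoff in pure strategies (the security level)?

3

Row minima: Top → -1, Bottom → 3.
The best of these is 3.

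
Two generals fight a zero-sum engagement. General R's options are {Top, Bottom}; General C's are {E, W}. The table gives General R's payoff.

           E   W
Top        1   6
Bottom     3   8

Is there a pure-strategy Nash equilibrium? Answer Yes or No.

Yes

Row minima: Top → 1, Bottom → 3; maximin = 3.
Column maxima: E → 3, W → 8; minimax = 3.
maximin = minimax = 3, so a saddle point exists.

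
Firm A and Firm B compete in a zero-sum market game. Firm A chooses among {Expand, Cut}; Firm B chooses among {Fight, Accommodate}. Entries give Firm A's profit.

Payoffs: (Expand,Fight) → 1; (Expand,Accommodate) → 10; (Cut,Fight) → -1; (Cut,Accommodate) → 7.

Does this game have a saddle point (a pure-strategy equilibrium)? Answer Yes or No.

Row minima: Expand → 1, Cut → -1; maximin = 1.
Column maxima: Fight → 1, Accommodate → 10; minimax = 1.
maximin = minimax = 1, so a saddle point exists.

Yes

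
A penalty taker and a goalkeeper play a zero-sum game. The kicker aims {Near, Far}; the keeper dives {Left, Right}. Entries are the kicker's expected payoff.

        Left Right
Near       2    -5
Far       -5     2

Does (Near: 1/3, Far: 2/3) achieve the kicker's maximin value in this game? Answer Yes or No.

No

Against Left this mix gives (1/3)·2 + (2/3)·(-5) = -8/3.
Against Right this mix gives (1/3)·(-5) + (2/3)·2 = -1/3.
The keeper will play Left, holding the kicker to -8/3. Shifting weight toward the row that does better against Left would raise this floor (the equalizing mix achieves -3/2 against both Left and Right), so the proposed strategy is not optimal.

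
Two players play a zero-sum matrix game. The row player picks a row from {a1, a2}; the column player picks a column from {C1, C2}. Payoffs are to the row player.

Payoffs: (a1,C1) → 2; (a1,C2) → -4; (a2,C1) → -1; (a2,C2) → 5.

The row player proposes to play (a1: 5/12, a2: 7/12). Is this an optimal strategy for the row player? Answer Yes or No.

No

Against C1 this mix gives (5/12)·2 + (7/12)·(-1) = 1/4.
Against C2 this mix gives (5/12)·(-4) + (7/12)·5 = 5/4.
The column player will play C1, holding the row player to 1/4. Shifting weight toward the row that does better against C1 would raise this floor (the equalizing mix achieves 1/2 against both C1 and C2), so the proposed strategy is not optimal.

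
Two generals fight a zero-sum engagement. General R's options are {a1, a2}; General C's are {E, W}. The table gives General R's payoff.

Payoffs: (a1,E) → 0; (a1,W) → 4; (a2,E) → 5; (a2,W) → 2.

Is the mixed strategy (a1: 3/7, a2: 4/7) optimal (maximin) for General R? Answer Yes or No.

Against E this mix gives (3/7)·0 + (4/7)·5 = 20/7.
Against W this mix gives (3/7)·4 + (4/7)·2 = 20/7.
All of General C's active replies (E, W) yield 20/7, and no column does worse for General R. The mix makes General C indifferent and guarantees 20/7, so it is optimal.

Yes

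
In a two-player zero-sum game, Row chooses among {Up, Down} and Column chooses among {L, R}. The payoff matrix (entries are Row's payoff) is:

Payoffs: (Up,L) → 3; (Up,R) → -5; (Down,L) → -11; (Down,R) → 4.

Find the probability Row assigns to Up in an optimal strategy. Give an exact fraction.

Row minima: Up → -5, Down → -11; maximin = -5.
Column maxima: L → 3, R → 4; minimax = 3.
-5 ≠ 3, so there is no saddle point; optimal play is mixed.
Let Row play Up with probability p. Expected payoff against L: 3p + (-11)(1−p) = 14p − 11; against R: (-5)p + 4(1−p) = −9p + 4.
Setting these equal: 14p − 11 = −9p + 4 ⇒ 23p = 15 ⇒ p = 15/23, and the value is (14)·(15/23) − 11 = -43/23.
For Column: with q = P(L), equating Up's and Down's payoffs gives 8q − 5 = −15q + 4 ⇒ q = 9/23.

15/23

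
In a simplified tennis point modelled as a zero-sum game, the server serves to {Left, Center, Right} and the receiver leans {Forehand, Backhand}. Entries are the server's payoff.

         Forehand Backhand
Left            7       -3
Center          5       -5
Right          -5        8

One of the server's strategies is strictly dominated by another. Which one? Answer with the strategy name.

Left gives a strictly higher payoff than Center against every column: 7 > 5, -3 > -5.
So Center is strictly dominated and the server never plays it.

Center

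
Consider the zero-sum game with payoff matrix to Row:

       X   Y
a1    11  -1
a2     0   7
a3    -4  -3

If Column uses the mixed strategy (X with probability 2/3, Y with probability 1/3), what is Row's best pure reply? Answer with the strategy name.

Expected payoff of a1: (2/3)·11 + (1/3)·(-1) = 7.
Expected payoff of a2: (2/3)·0 + (1/3)·7 = 7/3.
Expected payoff of a3: (2/3)·(-4) + (1/3)·(-3) = -11/3.
The largest is 7, so Row's best response is a1.

a1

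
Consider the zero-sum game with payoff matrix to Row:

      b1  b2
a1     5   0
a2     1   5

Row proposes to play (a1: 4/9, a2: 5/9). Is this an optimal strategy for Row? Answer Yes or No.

Yes

Against b1 this mix gives (4/9)·5 + (5/9)·1 = 25/9.
Against b2 this mix gives (4/9)·0 + (5/9)·5 = 25/9.
All of Column's active replies (b1, b2) yield 25/9, and no column does worse for Row. The mix makes Column indifferent and guarantees 25/9, so it is optimal.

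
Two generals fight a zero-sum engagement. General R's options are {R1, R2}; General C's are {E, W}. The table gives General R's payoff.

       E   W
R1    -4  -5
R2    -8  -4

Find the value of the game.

Row minima: R1 → -5, R2 → -8; maximin = -5.
Column maxima: E → -4, W → -4; minimax = -4.
-5 ≠ -4, so there is no saddle point; optimal play is mixed.
Let General R play R1 with probability p. Expected payoff against E: (-4)p + (-8)(1−p) = 4p − 8; against W: (-5)p + (-4)(1−p) = −p − 4.
Setting these equal: 4p − 8 = −p − 4 ⇒ 5p = 4 ⇒ p = 4/5, and the value is (4)·(4/5) − 8 = -24/5.
For General C: with q = P(E), equating R1's and R2's payoffs gives q − 5 = −4q − 4 ⇒ q = 1/5.

-24/5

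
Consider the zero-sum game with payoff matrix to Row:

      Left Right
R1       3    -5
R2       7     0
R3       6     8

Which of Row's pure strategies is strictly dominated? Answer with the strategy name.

R1

R2 gives a strictly higher payoff than R1 against every column: 7 > 3, 0 > -5.
So R1 is strictly dominated and Row never plays it.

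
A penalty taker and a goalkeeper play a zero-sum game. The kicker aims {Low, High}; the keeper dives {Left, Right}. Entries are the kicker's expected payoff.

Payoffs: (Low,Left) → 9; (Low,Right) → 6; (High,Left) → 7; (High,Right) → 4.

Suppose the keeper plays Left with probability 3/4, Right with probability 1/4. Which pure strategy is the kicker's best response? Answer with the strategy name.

Low

Expected payoff of Low: (3/4)·9 + (1/4)·6 = 33/4.
Expected payoff of High: (3/4)·7 + (1/4)·4 = 25/4.
The largest is 33/4, so the kicker's best response is Low.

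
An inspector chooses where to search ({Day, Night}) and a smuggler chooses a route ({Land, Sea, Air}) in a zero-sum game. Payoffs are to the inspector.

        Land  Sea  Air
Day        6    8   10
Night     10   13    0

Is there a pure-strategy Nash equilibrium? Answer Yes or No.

No

Row minima: Day → 6, Night → 0; maximin = 6.
Column maxima: Land → 10, Sea → 13, Air → 10; minimax = 10.
6 ≠ 10, so no pure-strategy equilibrium exists.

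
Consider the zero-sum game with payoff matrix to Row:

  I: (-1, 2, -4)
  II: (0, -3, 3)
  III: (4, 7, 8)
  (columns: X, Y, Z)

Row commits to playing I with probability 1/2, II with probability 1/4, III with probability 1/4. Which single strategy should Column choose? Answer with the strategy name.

If Column plays X, Row's expected payoff is (1/2)·(-1) + (1/4)·0 + (1/4)·4 = 1/2.
If Column plays Y, Row's expected payoff is (1/2)·2 + (1/4)·(-3) + (1/4)·7 = 2.
If Column plays Z, Row's expected payoff is (1/2)·(-4) + (1/4)·3 + (1/4)·8 = 3/4.
Column minimizes Row's payoff; the smallest is 1/2, so the best response is X.

X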